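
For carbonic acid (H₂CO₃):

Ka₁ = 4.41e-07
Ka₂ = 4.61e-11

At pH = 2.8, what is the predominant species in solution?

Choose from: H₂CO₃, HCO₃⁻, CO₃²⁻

pKa₁ = 6.36, pKa₂ = 10.34. For a polyprotic acid the predominant species crosses at each pKa: below pKa_n the protonated form dominates, above it the deprotonated form does. At pH = 2.8, the predominant species is H₂CO₃.

H₂CO₃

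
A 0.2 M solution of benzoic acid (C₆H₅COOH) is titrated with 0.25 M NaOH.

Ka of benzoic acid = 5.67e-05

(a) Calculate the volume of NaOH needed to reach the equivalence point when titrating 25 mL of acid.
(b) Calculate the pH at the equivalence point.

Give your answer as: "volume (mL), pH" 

moles acid = 0.2 × 25/1000 = 0.005 mol; V_base = moles/0.25 × 1000 = 20.0 mL. At equivalence only the conjugate base is present: [A⁻] = 0.005/0.045 = 1.1111e-01 M. Kb = Kw/Ka = 1.76e-10; [OH⁻] = √(Kb × [A⁻]) = 4.4268e-06; pOH = 5.35; pH = 14 - pOH = 8.65.

V = 20.0 mL, pH = 8.65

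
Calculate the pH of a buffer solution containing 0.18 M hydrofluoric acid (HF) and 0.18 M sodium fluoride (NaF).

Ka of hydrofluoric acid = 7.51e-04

pKa = -log(7.51e-04) = 3.12. pH = pKa + log([A⁻]/[HA]) = 3.12 + log(0.18/0.18)

pH = 3.12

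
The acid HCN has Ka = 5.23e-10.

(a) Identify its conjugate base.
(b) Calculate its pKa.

(a) The conjugate base is formed by removing one H⁺ from HCN, giving CN⁻. (b) pKa = -log(Ka) = -log(5.23e-10) = 9.28.

Conjugate base: CN⁻; pK_a = 9.28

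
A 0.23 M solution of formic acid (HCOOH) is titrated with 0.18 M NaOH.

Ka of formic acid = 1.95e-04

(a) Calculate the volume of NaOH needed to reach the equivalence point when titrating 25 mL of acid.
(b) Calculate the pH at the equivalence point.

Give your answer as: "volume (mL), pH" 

moles acid = 0.23 × 25/1000 = 0.00575 mol; V_base = moles/0.18 × 1000 = 31.9 mL. At equivalence only the conjugate base is present: [A⁻] = 0.00575/0.057 = 1.0098e-01 M. Kb = Kw/Ka = 5.13e-11; [OH⁻] = √(Kb × [A⁻]) = 2.2756e-06; pOH = 5.64; pH = 14 - pOH = 8.36.

V = 31.9 mL, pH = 8.36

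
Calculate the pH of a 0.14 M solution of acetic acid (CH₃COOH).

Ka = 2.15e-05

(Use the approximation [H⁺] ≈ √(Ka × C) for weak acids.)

[H⁺] = √(Ka × C) = √(2.15e-05 × 0.14) = 1.7349e-03. pH = -log(1.7349e-03)

pH = 2.76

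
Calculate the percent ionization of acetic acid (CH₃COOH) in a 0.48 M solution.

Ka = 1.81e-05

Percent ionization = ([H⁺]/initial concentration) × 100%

Using Ka equilibrium: x² + Ka×x - Ka×C = 0. Solving: [H⁺] = 2.9385e-03. Percent = (2.9385e-03/0.48) × 100

Percent ionization = 0.612%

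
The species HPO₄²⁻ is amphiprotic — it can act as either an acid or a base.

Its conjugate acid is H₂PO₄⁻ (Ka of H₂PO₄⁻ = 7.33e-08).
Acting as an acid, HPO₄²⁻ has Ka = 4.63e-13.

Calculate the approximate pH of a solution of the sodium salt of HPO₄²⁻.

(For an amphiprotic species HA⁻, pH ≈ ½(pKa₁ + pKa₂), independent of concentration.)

pKa₁ = -log(7.33e-08) = 7.13; pKa₂ = -log(4.63e-13) = 12.33. For an amphiprotic species, pH ≈ ½(pKa₁ + pKa₂) = ½(7.13 + 12.33) = 9.73.

pH = 9.73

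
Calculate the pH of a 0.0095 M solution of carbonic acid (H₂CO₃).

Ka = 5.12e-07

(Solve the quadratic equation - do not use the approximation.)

x² + Ka×x - Ka×C = 0. Using quadratic formula: [H⁺] = 6.9487e-05

pH = 4.16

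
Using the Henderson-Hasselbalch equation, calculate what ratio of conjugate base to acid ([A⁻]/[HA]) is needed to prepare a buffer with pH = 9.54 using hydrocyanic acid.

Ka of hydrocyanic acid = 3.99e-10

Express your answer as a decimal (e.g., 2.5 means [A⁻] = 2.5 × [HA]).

pKa = -log(3.99e-10) = 9.3990. pH = pKa + log([A⁻]/[HA]), so log([A⁻]/[HA]) = pH − pKa = 9.54 − 9.3990 = 0.1410. [A⁻]/[HA] = 10^(0.1410) = 1.38

[A⁻]/[HA] = 1.38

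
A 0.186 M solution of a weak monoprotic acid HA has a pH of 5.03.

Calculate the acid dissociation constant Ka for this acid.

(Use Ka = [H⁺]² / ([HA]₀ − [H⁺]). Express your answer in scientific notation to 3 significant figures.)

[H⁺] = 10^(−pH) = 10^(−5.03) = 9.333e-06 M. For HA ⇌ H⁺ + A⁻, Ka = [H⁺][A⁻]/[HA] = [H⁺]² / ([HA]₀ − [H⁺]) = (9.333e-06)² / (0.186 − 9.333e-06) = 4.68e-10.

K_a = 4.68e-10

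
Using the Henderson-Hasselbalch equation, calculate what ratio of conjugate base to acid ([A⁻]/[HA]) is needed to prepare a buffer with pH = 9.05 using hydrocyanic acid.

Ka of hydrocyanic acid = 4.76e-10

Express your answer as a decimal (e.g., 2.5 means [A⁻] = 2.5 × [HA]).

pKa = -log(4.76e-10) = 9.3224. pH = pKa + log([A⁻]/[HA]), so log([A⁻]/[HA]) = pH − pKa = 9.05 − 9.3224 = -0.2724. [A⁻]/[HA] = 10^(-0.2724) = 0.534

[A⁻]/[HA] = 0.534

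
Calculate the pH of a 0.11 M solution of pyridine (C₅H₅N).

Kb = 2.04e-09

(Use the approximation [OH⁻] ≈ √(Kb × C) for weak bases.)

[OH⁻] = √(Kb × C) = √(2.04e-09 × 0.11) = 1.4980e-05. pOH = 4.82, pH = 14 - pOH

pH = 9.18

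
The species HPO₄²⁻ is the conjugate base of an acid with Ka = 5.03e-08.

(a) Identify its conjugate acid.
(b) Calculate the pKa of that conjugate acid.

(a) The conjugate acid is formed by adding one H⁺ to HPO₄²⁻, giving H₂PO₄⁻. (b) pKa = -log(Ka) = -log(5.03e-08) = 7.30.

Conjugate acid: H₂PO₄⁻; pK_a = 7.30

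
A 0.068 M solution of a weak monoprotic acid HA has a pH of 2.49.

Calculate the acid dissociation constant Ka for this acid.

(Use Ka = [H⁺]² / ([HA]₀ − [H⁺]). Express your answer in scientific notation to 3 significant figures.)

[H⁺] = 10^(−pH) = 10^(−2.49) = 3.236e-03 M. For HA ⇌ H⁺ + A⁻, Ka = [H⁺][A⁻]/[HA] = [H⁺]² / ([HA]₀ − [H⁺]) = (3.236e-03)² / (0.068 − 3.236e-03) = 1.62e-04.

K_a = 1.62e-04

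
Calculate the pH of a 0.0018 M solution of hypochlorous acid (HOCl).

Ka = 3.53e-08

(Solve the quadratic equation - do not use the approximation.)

x² + Ka×x - Ka×C = 0. Using quadratic formula: [H⁺] = 7.9536e-06

pH = 5.10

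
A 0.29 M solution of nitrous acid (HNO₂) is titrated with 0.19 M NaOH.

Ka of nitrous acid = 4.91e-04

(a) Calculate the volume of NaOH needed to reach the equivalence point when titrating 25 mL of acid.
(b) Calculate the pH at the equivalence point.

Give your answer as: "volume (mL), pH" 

moles acid = 0.29 × 25/1000 = 0.00725 mol; V_base = moles/0.19 × 1000 = 38.2 mL. At equivalence only the conjugate base is present: [A⁻] = 0.00725/0.063 = 1.1479e-01 M. Kb = Kw/Ka = 2.04e-11; [OH⁻] = √(Kb × [A⁻]) = 1.5290e-06; pOH = 5.82; pH = 14 - pOH = 8.18.

V = 38.2 mL, pH = 8.18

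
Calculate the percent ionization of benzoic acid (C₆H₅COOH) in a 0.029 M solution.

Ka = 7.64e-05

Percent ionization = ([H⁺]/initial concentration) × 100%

Using Ka equilibrium: x² + Ka×x - Ka×C = 0. Solving: [H⁺] = 1.4508e-03. Percent = (1.4508e-03/0.029) × 100

Percent ionization = 5%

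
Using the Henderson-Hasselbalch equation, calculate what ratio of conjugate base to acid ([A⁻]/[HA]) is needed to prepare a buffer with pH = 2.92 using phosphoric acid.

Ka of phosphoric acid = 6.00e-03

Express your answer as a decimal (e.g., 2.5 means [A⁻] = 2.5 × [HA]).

pKa = -log(6.00e-03) = 2.2218. pH = pKa + log([A⁻]/[HA]), so log([A⁻]/[HA]) = pH − pKa = 2.92 − 2.2218 = 0.6982. [A⁻]/[HA] = 10^(0.6982) = 4.99

[A⁻]/[HA] = 4.99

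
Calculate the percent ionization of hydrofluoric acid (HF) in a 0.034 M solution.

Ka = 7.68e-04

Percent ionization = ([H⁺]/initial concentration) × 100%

Using Ka equilibrium: x² + Ka×x - Ka×C = 0. Solving: [H⁺] = 4.7404e-03. Percent = (4.7404e-03/0.034) × 100

Percent ionization = 13.9%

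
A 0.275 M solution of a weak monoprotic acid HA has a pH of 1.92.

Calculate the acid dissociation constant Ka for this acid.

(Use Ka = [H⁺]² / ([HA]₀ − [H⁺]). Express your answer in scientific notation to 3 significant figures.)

[H⁺] = 10^(−pH) = 10^(−1.92) = 1.202e-02 M. For HA ⇌ H⁺ + A⁻, Ka = [H⁺][A⁻]/[HA] = [H⁺]² / ([HA]₀ − [H⁺]) = (1.202e-02)² / (0.275 − 1.202e-02) = 5.50e-04.

K_a = 5.50e-04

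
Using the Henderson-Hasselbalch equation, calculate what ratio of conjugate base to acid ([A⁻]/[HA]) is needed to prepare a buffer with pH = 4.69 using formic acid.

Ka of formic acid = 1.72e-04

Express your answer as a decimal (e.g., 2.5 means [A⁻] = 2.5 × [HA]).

pKa = -log(1.72e-04) = 3.7645. pH = pKa + log([A⁻]/[HA]), so log([A⁻]/[HA]) = pH − pKa = 4.69 − 3.7645 = 0.9255. [A⁻]/[HA] = 10^(0.9255) = 8.42

[A⁻]/[HA] = 8.42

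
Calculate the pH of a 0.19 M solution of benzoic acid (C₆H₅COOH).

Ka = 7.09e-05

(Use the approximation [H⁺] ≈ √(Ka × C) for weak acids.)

[H⁺] = √(Ka × C) = √(7.09e-05 × 0.19) = 3.6703e-03. pH = -log(3.6703e-03)

pH = 2.44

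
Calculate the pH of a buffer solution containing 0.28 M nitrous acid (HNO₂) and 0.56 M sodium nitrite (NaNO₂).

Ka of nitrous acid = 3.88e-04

pKa = -log(3.88e-04) = 3.41. pH = pKa + log([A⁻]/[HA]) = 3.41 + log(0.56/0.28)

pH = 3.71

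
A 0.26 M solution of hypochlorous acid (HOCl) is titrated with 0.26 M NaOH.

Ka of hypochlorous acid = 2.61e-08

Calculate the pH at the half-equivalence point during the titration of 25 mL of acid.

At half-equivalence [HA] = [A⁻], so Henderson-Hasselbalch gives pH = pKa = -log(2.61e-08) = 7.58.

pH = pKa = 7.58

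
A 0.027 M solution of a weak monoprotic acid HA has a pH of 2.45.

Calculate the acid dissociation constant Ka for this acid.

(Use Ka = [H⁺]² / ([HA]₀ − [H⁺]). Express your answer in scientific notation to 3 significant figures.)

[H⁺] = 10^(−pH) = 10^(−2.45) = 3.548e-03 M. For HA ⇌ H⁺ + A⁻, Ka = [H⁺][A⁻]/[HA] = [H⁺]² / ([HA]₀ − [H⁺]) = (3.548e-03)² / (0.027 − 3.548e-03) = 5.37e-04.

K_a = 5.37e-04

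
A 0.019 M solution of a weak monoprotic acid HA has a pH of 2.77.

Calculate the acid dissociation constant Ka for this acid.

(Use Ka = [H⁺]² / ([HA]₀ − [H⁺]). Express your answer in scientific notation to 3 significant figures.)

[H⁺] = 10^(−pH) = 10^(−2.77) = 1.698e-03 M. For HA ⇌ H⁺ + A⁻, Ka = [H⁺][A⁻]/[HA] = [H⁺]² / ([HA]₀ − [H⁺]) = (1.698e-03)² / (0.019 − 1.698e-03) = 1.67e-04.

K_a = 1.67e-04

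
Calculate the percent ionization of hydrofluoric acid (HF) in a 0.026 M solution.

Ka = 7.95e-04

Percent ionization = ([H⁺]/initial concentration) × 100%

Using Ka equilibrium: x² + Ka×x - Ka×C = 0. Solving: [H⁺] = 4.1663e-03. Percent = (4.1663e-03/0.026) × 100

Percent ionization = 16%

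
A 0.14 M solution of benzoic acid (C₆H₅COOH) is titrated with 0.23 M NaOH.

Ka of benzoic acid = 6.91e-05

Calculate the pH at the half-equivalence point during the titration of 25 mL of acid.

At half-equivalence [HA] = [A⁻], so Henderson-Hasselbalch gives pH = pKa = -log(6.91e-05) = 4.16.

pH = pKa = 4.16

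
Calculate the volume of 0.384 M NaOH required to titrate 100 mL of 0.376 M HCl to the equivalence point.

At equivalence: moles acid = moles base. moles HCl = 0.376 × 100/1000 = 0.0376 mol. V_base = moles / 0.384 × 1000 = 97.9 mL.

V_{base} = 97.9 mL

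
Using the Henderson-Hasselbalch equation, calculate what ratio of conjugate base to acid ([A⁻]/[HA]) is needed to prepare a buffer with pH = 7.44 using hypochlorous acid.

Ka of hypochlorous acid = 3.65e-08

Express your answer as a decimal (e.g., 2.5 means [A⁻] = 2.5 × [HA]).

pKa = -log(3.65e-08) = 7.4377. pH = pKa + log([A⁻]/[HA]), so log([A⁻]/[HA]) = pH − pKa = 7.44 − 7.4377 = 0.0023. [A⁻]/[HA] = 10^(0.0023) = 1.01

[A⁻]/[HA] = 1.01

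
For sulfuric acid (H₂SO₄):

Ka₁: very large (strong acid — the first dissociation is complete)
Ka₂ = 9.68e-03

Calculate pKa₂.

pKa₂ = -log(Ka₂) = -log(9.68e-03) = 2.01.

pK_{a2} = 2.01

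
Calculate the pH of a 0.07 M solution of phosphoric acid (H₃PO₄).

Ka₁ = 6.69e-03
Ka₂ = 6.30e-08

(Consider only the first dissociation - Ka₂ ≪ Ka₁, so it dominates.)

First dissociation dominates. From Ka₁ = [H⁺][HA⁻]/[H₂A], x² + Ka₁·x − Ka₁·C = 0 with C = 0.07 M and Ka₁ = 6.69e-03. Solving: [H⁺] = (−Ka₁ + √(Ka₁² + 4·Ka₁·C)) / 2 = 1.8552e-02 M. pH = -log(1.8552e-02) = 1.73.

pH = 1.73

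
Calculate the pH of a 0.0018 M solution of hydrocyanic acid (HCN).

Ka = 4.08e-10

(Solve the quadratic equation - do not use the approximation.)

x² + Ka×x - Ka×C = 0. Using quadratic formula: [H⁺] = 8.5677e-07

pH = 6.07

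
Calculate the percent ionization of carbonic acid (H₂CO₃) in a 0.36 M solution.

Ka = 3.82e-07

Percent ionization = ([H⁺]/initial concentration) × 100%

Using Ka equilibrium: x² + Ka×x - Ka×C = 0. Solving: [H⁺] = 3.7065e-04. Percent = (3.7065e-04/0.36) × 100

Percent ionization = 0.103%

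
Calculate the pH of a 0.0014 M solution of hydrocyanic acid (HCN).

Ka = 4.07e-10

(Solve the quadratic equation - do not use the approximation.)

x² + Ka×x - Ka×C = 0. Using quadratic formula: [H⁺] = 7.5465e-07

pH = 6.12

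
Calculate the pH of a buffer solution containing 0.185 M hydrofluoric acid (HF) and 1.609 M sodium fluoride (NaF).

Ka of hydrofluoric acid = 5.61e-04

pKa = -log(5.61e-04) = 3.25. pH = pKa + log([A⁻]/[HA]) = 3.25 + log(1.609/0.185)

pH = 4.19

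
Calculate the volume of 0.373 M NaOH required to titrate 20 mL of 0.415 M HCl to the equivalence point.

At equivalence: moles acid = moles base. moles HCl = 0.415 × 20/1000 = 0.0083 mol. V_base = moles / 0.373 × 1000 = 22.3 mL.

V_{base} = 22.3 mL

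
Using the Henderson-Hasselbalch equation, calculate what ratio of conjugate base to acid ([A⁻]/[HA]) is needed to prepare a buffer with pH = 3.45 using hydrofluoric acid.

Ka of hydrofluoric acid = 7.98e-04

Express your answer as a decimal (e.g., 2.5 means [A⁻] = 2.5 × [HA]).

pKa = -log(7.98e-04) = 3.0980. pH = pKa + log([A⁻]/[HA]), so log([A⁻]/[HA]) = pH − pKa = 3.45 − 3.0980 = 0.3520. [A⁻]/[HA] = 10^(0.3520) = 2.25

[A⁻]/[HA] = 2.25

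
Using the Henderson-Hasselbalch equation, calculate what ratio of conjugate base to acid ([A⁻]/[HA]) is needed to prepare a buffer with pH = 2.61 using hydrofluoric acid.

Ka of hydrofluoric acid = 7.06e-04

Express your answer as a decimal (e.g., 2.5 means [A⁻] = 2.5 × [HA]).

pKa = -log(7.06e-04) = 3.1512. pH = pKa + log([A⁻]/[HA]), so log([A⁻]/[HA]) = pH − pKa = 2.61 − 3.1512 = -0.5412. [A⁻]/[HA] = 10^(-0.5412) = 0.288

[A⁻]/[HA] = 0.288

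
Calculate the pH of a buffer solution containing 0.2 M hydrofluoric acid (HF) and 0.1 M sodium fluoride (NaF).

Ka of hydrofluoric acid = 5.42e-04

pKa = -log(5.42e-04) = 3.27. pH = pKa + log([A⁻]/[HA]) = 3.27 + log(0.1/0.2)

pH = 2.96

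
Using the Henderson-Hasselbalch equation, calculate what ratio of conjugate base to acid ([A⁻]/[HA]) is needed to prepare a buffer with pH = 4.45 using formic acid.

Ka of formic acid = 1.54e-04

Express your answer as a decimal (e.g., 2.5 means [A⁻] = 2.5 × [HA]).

pKa = -log(1.54e-04) = 3.8125. pH = pKa + log([A⁻]/[HA]), so log([A⁻]/[HA]) = pH − pKa = 4.45 − 3.8125 = 0.6375. [A⁻]/[HA] = 10^(0.6375) = 4.34

[A⁻]/[HA] = 4.34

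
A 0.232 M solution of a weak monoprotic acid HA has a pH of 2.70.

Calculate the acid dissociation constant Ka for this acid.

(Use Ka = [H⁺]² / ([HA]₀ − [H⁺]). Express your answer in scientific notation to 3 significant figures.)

[H⁺] = 10^(−pH) = 10^(−2.70) = 1.995e-03 M. For HA ⇌ H⁺ + A⁻, Ka = [H⁺][A⁻]/[HA] = [H⁺]² / ([HA]₀ − [H⁺]) = (1.995e-03)² / (0.232 − 1.995e-03) = 1.73e-05.

K_a = 1.73e-05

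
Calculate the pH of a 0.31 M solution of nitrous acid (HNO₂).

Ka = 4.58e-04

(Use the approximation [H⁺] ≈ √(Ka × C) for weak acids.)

[H⁺] = √(Ka × C) = √(4.58e-04 × 0.31) = 1.1916e-02. pH = -log(1.1916e-02)

pH = 1.92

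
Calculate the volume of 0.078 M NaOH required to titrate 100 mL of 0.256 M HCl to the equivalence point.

At equivalence: moles acid = moles base. moles HCl = 0.256 × 100/1000 = 0.0256 mol. V_base = moles / 0.078 × 1000 = 328.2 mL.

V_{base} = 328.2 mL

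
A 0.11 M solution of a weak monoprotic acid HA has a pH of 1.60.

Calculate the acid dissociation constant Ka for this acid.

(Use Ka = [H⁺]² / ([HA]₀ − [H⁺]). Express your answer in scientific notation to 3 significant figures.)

[H⁺] = 10^(−pH) = 10^(−1.60) = 2.512e-02 M. For HA ⇌ H⁺ + A⁻, Ka = [H⁺][A⁻]/[HA] = [H⁺]² / ([HA]₀ − [H⁺]) = (2.512e-02)² / (0.11 − 2.512e-02) = 7.43e-03.

K_a = 7.43e-03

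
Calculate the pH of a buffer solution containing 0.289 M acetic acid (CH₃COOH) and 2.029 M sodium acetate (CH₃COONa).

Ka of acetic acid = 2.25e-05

pKa = -log(2.25e-05) = 4.65. pH = pKa + log([A⁻]/[HA]) = 4.65 + log(2.029/0.289)

pH = 5.49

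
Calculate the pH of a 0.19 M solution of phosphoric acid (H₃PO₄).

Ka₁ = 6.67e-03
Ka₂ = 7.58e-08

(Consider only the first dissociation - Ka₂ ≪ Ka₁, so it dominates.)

First dissociation dominates. From Ka₁ = [H⁺][HA⁻]/[H₂A], x² + Ka₁·x − Ka₁·C = 0 with C = 0.19 M and Ka₁ = 6.67e-03. Solving: [H⁺] = (−Ka₁ + √(Ka₁² + 4·Ka₁·C)) / 2 = 3.2420e-02 M. pH = -log(3.2420e-02) = 1.49.

pH = 1.49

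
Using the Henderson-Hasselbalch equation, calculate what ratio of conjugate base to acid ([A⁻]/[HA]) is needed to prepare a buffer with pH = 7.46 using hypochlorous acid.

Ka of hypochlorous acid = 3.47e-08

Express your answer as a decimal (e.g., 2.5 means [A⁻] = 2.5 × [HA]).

pKa = -log(3.47e-08) = 7.4597. pH = pKa + log([A⁻]/[HA]), so log([A⁻]/[HA]) = pH − pKa = 7.46 − 7.4597 = 0.0003. [A⁻]/[HA] = 10^(0.0003) = 1.00

[A⁻]/[HA] = 1.00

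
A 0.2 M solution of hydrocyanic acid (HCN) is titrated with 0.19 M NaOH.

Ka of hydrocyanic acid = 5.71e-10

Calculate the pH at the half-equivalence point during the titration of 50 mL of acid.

At half-equivalence [HA] = [A⁻], so Henderson-Hasselbalch gives pH = pKa = -log(5.71e-10) = 9.24.

pH = pKa = 9.24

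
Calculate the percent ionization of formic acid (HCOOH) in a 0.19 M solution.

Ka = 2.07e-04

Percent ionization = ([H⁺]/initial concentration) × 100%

Using Ka equilibrium: x² + Ka×x - Ka×C = 0. Solving: [H⁺] = 6.1687e-03. Percent = (6.1687e-03/0.19) × 100

Percent ionization = 3.25%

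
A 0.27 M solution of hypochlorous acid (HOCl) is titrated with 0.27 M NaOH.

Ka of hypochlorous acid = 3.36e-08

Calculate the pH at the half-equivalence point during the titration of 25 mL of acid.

At half-equivalence [HA] = [A⁻], so Henderson-Hasselbalch gives pH = pKa = -log(3.36e-08) = 7.47.

pH = pKa = 7.47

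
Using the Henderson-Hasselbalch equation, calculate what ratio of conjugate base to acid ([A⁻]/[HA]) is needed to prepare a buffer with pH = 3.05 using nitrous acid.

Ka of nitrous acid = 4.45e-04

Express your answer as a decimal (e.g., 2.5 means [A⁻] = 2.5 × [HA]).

pKa = -log(4.45e-04) = 3.3516. pH = pKa + log([A⁻]/[HA]), so log([A⁻]/[HA]) = pH − pKa = 3.05 − 3.3516 = -0.3016. [A⁻]/[HA] = 10^(-0.3016) = 0.499

[A⁻]/[HA] = 0.499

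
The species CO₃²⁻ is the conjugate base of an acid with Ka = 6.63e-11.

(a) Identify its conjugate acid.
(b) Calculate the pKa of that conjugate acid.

(a) The conjugate acid is formed by adding one H⁺ to CO₃²⁻, giving HCO₃⁻. (b) pKa = -log(Ka) = -log(6.63e-11) = 10.18.

Conjugate acid: HCO₃⁻; pK_a = 10.18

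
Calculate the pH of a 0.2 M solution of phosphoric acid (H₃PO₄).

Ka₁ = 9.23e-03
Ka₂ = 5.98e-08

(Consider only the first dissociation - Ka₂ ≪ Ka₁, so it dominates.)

First dissociation dominates. From Ka₁ = [H⁺][HA⁻]/[H₂A], x² + Ka₁·x − Ka₁·C = 0 with C = 0.2 M and Ka₁ = 9.23e-03. Solving: [H⁺] = (−Ka₁ + √(Ka₁² + 4·Ka₁·C)) / 2 = 3.8597e-02 M. pH = -log(3.8597e-02) = 1.41.

pH = 1.41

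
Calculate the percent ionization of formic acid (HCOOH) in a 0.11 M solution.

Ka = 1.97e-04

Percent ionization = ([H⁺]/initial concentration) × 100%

Using Ka equilibrium: x² + Ka×x - Ka×C = 0. Solving: [H⁺] = 4.5576e-03. Percent = (4.5576e-03/0.11) × 100

Percent ionization = 4.14%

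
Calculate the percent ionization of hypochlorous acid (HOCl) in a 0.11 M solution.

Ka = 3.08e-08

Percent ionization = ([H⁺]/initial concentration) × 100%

Using Ka equilibrium: x² + Ka×x - Ka×C = 0. Solving: [H⁺] = 5.8191e-05. Percent = (5.8191e-05/0.11) × 100

Percent ionization = 0.0529%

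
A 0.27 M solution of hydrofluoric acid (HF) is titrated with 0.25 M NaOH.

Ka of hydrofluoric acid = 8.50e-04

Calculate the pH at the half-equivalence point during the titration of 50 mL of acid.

At half-equivalence [HA] = [A⁻], so Henderson-Hasselbalch gives pH = pKa = -log(8.50e-04) = 3.07.

pH = pKa = 3.07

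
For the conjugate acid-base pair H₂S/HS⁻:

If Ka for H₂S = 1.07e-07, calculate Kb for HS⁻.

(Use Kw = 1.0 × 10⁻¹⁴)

For a conjugate pair Ka × Kb = Kw, so Kb = Kw/Ka = 1.0 × 10⁻¹⁴ / 1.07e-07 = 9.35e-08.

K_b = 9.35e-08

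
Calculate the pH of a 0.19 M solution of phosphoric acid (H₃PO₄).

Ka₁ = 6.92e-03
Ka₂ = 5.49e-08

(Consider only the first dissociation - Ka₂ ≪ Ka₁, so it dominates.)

First dissociation dominates. From Ka₁ = [H⁺][HA⁻]/[H₂A], x² + Ka₁·x − Ka₁·C = 0 with C = 0.19 M and Ka₁ = 6.92e-03. Solving: [H⁺] = (−Ka₁ + √(Ka₁² + 4·Ka₁·C)) / 2 = 3.2965e-02 M. pH = -log(3.2965e-02) = 1.48.

pH = 1.48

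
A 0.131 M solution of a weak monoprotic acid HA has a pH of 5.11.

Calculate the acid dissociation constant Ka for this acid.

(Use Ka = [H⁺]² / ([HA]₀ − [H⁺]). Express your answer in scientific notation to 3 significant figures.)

[H⁺] = 10^(−pH) = 10^(−5.11) = 7.762e-06 M. For HA ⇌ H⁺ + A⁻, Ka = [H⁺][A⁻]/[HA] = [H⁺]² / ([HA]₀ − [H⁺]) = (7.762e-06)² / (0.131 − 7.762e-06) = 4.60e-10.

K_a = 4.60e-10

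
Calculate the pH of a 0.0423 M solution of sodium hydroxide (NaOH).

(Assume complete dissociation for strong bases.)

[OH⁻] = 0.0423 M for strong base. pOH = -log[OH⁻] = 1.37, pH = 14 - pOH

pH = 12.63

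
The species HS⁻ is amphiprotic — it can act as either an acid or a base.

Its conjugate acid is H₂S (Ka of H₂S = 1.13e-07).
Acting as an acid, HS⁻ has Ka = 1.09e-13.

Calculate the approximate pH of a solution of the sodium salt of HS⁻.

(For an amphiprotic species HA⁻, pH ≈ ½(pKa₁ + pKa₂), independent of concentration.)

pKa₁ = -log(1.13e-07) = 6.95; pKa₂ = -log(1.09e-13) = 12.96. For an amphiprotic species, pH ≈ ½(pKa₁ + pKa₂) = ½(6.95 + 12.96) = 9.95.

pH = 9.95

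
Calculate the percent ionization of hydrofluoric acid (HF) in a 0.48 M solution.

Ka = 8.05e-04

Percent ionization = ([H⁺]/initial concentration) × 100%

Using Ka equilibrium: x² + Ka×x - Ka×C = 0. Solving: [H⁺] = 1.9259e-02. Percent = (1.9259e-02/0.48) × 100

Percent ionization = 4.01%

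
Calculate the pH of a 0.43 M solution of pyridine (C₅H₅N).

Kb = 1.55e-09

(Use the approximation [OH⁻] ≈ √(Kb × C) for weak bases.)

[OH⁻] = √(Kb × C) = √(1.55e-09 × 0.43) = 2.5817e-05. pOH = 4.59, pH = 14 - pOH

pH = 9.41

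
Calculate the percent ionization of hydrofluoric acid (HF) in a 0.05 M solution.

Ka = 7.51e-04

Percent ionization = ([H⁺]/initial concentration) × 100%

Using Ka equilibrium: x² + Ka×x - Ka×C = 0. Solving: [H⁺] = 5.7638e-03. Percent = (5.7638e-03/0.05) × 100

Percent ionization = 11.5%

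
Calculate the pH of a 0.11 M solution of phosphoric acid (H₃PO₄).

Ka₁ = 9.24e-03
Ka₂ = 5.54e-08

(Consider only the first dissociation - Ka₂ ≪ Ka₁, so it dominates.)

First dissociation dominates. From Ka₁ = [H⁺][HA⁻]/[H₂A], x² + Ka₁·x − Ka₁·C = 0 with C = 0.11 M and Ka₁ = 9.24e-03. Solving: [H⁺] = (−Ka₁ + √(Ka₁² + 4·Ka₁·C)) / 2 = 2.7594e-02 M. pH = -log(2.7594e-02) = 1.56.

pH = 1.56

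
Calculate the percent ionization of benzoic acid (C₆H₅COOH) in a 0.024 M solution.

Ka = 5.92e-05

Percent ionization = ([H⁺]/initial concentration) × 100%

Using Ka equilibrium: x² + Ka×x - Ka×C = 0. Solving: [H⁺] = 1.1627e-03. Percent = (1.1627e-03/0.024) × 100

Percent ionization = 4.84%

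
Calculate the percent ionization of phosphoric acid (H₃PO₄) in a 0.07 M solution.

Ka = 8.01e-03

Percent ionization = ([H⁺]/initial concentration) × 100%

Using Ka equilibrium: x² + Ka×x - Ka×C = 0. Solving: [H⁺] = 2.0010e-02. Percent = (2.0010e-02/0.07) × 100

Percent ionization = 28.6%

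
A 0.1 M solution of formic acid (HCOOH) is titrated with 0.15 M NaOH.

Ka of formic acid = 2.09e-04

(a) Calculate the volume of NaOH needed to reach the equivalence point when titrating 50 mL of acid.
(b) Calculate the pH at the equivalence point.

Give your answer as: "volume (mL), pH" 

moles acid = 0.1 × 50/1000 = 0.005 mol; V_base = moles/0.15 × 1000 = 33.3 mL. At equivalence only the conjugate base is present: [A⁻] = 0.005/0.083 = 6.0000e-02 M. Kb = Kw/Ka = 4.78e-11; [OH⁻] = √(Kb × [A⁻]) = 1.6943e-06; pOH = 5.77; pH = 14 - pOH = 8.23.

V = 33.3 mL, pH = 8.23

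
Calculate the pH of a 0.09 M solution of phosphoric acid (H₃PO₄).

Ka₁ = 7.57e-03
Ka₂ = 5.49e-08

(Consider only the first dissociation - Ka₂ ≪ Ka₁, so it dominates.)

First dissociation dominates. From Ka₁ = [H⁺][HA⁻]/[H₂A], x² + Ka₁·x − Ka₁·C = 0 with C = 0.09 M and Ka₁ = 7.57e-03. Solving: [H⁺] = (−Ka₁ + √(Ka₁² + 4·Ka₁·C)) / 2 = 2.2590e-02 M. pH = -log(2.2590e-02) = 1.65.

pH = 1.65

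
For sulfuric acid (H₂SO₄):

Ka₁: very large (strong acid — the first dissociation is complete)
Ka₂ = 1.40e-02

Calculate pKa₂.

pKa₂ = -log(Ka₂) = -log(1.40e-02) = 1.85.

pK_{a2} = 1.85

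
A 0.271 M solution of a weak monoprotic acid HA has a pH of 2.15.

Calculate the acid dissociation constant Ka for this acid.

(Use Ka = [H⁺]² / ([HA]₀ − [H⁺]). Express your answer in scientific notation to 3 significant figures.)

[H⁺] = 10^(−pH) = 10^(−2.15) = 7.079e-03 M. For HA ⇌ H⁺ + A⁻, Ka = [H⁺][A⁻]/[HA] = [H⁺]² / ([HA]₀ − [H⁺]) = (7.079e-03)² / (0.271 − 7.079e-03) = 1.90e-04.

K_a = 1.90e-04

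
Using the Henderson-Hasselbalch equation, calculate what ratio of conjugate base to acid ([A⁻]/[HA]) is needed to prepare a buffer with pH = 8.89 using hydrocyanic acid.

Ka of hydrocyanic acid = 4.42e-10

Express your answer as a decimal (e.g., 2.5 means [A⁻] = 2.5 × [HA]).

pKa = -log(4.42e-10) = 9.3546. pH = pKa + log([A⁻]/[HA]), so log([A⁻]/[HA]) = pH − pKa = 8.89 − 9.3546 = -0.4646. [A⁻]/[HA] = 10^(-0.4646) = 0.343

[A⁻]/[HA] = 0.343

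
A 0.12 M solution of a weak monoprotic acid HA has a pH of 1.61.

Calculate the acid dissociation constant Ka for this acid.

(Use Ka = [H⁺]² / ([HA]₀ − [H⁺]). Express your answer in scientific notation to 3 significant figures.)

[H⁺] = 10^(−pH) = 10^(−1.61) = 2.455e-02 M. For HA ⇌ H⁺ + A⁻, Ka = [H⁺][A⁻]/[HA] = [H⁺]² / ([HA]₀ − [H⁺]) = (2.455e-02)² / (0.12 − 2.455e-02) = 6.31e-03.

K_a = 6.31e-03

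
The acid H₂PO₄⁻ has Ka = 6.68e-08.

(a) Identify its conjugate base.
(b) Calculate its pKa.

(a) The conjugate base is formed by removing one H⁺ from H₂PO₄⁻, giving HPO₄²⁻. (b) pKa = -log(Ka) = -log(6.68e-08) = 7.18.

Conjugate base: HPO₄²⁻; pK_a = 7.18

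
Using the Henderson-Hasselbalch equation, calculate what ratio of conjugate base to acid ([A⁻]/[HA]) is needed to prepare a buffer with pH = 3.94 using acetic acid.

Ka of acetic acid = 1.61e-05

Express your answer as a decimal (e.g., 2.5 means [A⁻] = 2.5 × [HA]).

pKa = -log(1.61e-05) = 4.7932. pH = pKa + log([A⁻]/[HA]), so log([A⁻]/[HA]) = pH − pKa = 3.94 − 4.7932 = -0.8532. [A⁻]/[HA] = 10^(-0.8532) = 0.140

[A⁻]/[HA] = 0.140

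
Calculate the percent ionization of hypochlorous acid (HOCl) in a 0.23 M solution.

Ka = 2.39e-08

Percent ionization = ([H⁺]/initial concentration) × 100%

Using Ka equilibrium: x² + Ka×x - Ka×C = 0. Solving: [H⁺] = 7.4130e-05. Percent = (7.4130e-05/0.23) × 100

Percent ionization = 0.0322%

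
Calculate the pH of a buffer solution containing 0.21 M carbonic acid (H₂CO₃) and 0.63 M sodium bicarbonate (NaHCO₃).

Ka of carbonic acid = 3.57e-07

pKa = -log(3.57e-07) = 6.45. pH = pKa + log([A⁻]/[HA]) = 6.45 + log(0.63/0.21)

pH = 6.92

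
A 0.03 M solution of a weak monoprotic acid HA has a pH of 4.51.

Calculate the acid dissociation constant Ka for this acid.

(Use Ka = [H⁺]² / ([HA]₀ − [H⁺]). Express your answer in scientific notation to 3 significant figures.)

[H⁺] = 10^(−pH) = 10^(−4.51) = 3.090e-05 M. For HA ⇌ H⁺ + A⁻, Ka = [H⁺][A⁻]/[HA] = [H⁺]² / ([HA]₀ − [H⁺]) = (3.090e-05)² / (0.03 − 3.090e-05) = 3.19e-08.

K_a = 3.19e-08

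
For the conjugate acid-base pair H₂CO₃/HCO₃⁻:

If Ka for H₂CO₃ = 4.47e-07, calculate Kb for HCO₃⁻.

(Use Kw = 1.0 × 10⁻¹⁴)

For a conjugate pair Ka × Kb = Kw, so Kb = Kw/Ka = 1.0 × 10⁻¹⁴ / 4.47e-07 = 2.24e-08.

K_b = 2.24e-08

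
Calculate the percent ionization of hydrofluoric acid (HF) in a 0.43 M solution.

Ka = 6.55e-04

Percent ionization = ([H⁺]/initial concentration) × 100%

Using Ka equilibrium: x² + Ka×x - Ka×C = 0. Solving: [H⁺] = 1.6458e-02. Percent = (1.6458e-02/0.43) × 100

Percent ionization = 3.83%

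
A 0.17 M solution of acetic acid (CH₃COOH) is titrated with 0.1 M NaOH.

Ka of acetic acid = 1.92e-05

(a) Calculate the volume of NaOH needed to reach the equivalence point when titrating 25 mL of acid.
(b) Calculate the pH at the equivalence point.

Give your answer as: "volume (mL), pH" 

moles acid = 0.17 × 25/1000 = 0.00425 mol; V_base = moles/0.1 × 1000 = 42.5 mL. At equivalence only the conjugate base is present: [A⁻] = 0.00425/0.068 = 6.2963e-02 M. Kb = Kw/Ka = 5.21e-10; [OH⁻] = √(Kb × [A⁻]) = 5.7265e-06; pOH = 5.24; pH = 14 - pOH = 8.76.

V = 42.5 mL, pH = 8.76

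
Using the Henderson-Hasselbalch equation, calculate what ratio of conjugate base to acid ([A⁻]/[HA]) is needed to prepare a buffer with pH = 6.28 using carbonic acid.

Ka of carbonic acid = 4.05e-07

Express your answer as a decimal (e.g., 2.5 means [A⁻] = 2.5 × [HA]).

pKa = -log(4.05e-07) = 6.3925. pH = pKa + log([A⁻]/[HA]), so log([A⁻]/[HA]) = pH − pKa = 6.28 − 6.3925 = -0.1125. [A⁻]/[HA] = 10^(-0.1125) = 0.772

[A⁻]/[HA] = 0.772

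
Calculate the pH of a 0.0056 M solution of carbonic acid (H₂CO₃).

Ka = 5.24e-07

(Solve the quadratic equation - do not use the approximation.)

x² + Ka×x - Ka×C = 0. Using quadratic formula: [H⁺] = 5.3909e-05

pH = 4.27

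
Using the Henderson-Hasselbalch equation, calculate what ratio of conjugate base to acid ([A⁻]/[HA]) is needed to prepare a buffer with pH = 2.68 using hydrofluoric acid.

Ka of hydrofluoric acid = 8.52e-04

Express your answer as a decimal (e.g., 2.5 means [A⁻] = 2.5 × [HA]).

pKa = -log(8.52e-04) = 3.0696. pH = pKa + log([A⁻]/[HA]), so log([A⁻]/[HA]) = pH − pKa = 2.68 − 3.0696 = -0.3896. [A⁻]/[HA] = 10^(-0.3896) = 0.408

[A⁻]/[HA] = 0.408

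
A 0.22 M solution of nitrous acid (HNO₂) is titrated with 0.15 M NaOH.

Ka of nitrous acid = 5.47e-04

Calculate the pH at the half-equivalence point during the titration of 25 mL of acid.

At half-equivalence [HA] = [A⁻], so Henderson-Hasselbalch gives pH = pKa = -log(5.47e-04) = 3.26.

pH = pKa = 3.26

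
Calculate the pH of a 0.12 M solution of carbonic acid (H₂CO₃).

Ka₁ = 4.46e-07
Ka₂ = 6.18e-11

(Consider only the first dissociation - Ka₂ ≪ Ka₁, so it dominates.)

First dissociation dominates. From Ka₁ = [H⁺][HA⁻]/[H₂A], x² + Ka₁·x − Ka₁·C = 0 with C = 0.12 M and Ka₁ = 4.46e-07. Solving: [H⁺] = (−Ka₁ + √(Ka₁² + 4·Ka₁·C)) / 2 = 2.3112e-04 M. pH = -log(2.3112e-04) = 3.64.

pH = 3.64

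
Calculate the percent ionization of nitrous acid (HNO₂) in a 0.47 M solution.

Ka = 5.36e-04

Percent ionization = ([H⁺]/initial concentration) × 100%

Using Ka equilibrium: x² + Ka×x - Ka×C = 0. Solving: [H⁺] = 1.5606e-02. Percent = (1.5606e-02/0.47) × 100

Percent ionization = 3.32%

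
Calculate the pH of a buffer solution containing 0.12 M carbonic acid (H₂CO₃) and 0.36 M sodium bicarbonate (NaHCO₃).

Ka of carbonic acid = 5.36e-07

pKa = -log(5.36e-07) = 6.27. pH = pKa + log([A⁻]/[HA]) = 6.27 + log(0.36/0.12)

pH = 6.75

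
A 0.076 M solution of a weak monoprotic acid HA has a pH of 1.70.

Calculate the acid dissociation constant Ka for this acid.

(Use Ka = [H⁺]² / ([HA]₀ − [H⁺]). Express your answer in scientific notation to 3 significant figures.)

[H⁺] = 10^(−pH) = 10^(−1.70) = 1.995e-02 M. For HA ⇌ H⁺ + A⁻, Ka = [H⁺][A⁻]/[HA] = [H⁺]² / ([HA]₀ − [H⁺]) = (1.995e-02)² / (0.076 − 1.995e-02) = 7.10e-03.

K_a = 7.10e-03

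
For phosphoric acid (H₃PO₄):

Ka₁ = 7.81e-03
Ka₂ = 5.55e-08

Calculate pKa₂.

pKa₂ = -log(Ka₂) = -log(5.55e-08) = 7.26.

pK_{a2} = 7.26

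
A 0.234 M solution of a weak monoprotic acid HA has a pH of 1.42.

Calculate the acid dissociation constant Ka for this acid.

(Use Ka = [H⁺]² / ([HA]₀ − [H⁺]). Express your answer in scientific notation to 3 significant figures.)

[H⁺] = 10^(−pH) = 10^(−1.42) = 3.802e-02 M. For HA ⇌ H⁺ + A⁻, Ka = [H⁺][A⁻]/[HA] = [H⁺]² / ([HA]₀ − [H⁺]) = (3.802e-02)² / (0.234 − 3.802e-02) = 7.38e-03.

K_a = 7.38e-03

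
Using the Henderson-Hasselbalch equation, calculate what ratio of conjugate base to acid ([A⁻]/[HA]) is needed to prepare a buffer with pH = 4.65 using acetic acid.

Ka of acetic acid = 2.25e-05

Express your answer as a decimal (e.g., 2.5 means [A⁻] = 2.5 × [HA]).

pKa = -log(2.25e-05) = 4.6478. pH = pKa + log([A⁻]/[HA]), so log([A⁻]/[HA]) = pH − pKa = 4.65 − 4.6478 = 0.0022. [A⁻]/[HA] = 10^(0.0022) = 1.01

[A⁻]/[HA] = 1.01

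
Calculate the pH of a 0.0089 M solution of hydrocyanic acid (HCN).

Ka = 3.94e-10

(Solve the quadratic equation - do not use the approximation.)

x² + Ka×x - Ka×C = 0. Using quadratic formula: [H⁺] = 1.8724e-06

pH = 5.73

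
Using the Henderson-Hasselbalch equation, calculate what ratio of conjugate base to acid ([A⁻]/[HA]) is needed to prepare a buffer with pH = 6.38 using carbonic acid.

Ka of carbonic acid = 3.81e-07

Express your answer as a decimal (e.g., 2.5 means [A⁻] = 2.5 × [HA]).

pKa = -log(3.81e-07) = 6.4191. pH = pKa + log([A⁻]/[HA]), so log([A⁻]/[HA]) = pH − pKa = 6.38 − 6.4191 = -0.0391. [A⁻]/[HA] = 10^(-0.0391) = 0.914

[A⁻]/[HA] = 0.914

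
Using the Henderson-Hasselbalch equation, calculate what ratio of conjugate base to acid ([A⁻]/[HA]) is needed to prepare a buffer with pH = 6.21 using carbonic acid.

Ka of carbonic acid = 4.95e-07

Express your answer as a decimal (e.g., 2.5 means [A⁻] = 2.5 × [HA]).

pKa = -log(4.95e-07) = 6.3054. pH = pKa + log([A⁻]/[HA]), so log([A⁻]/[HA]) = pH − pKa = 6.21 − 6.3054 = -0.0954. [A⁻]/[HA] = 10^(-0.0954) = 0.803

[A⁻]/[HA] = 0.803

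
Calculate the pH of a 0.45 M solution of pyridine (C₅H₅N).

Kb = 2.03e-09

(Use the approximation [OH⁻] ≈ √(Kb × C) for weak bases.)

[OH⁻] = √(Kb × C) = √(2.03e-09 × 0.45) = 3.0224e-05. pOH = 4.52, pH = 14 - pOH

pH = 9.48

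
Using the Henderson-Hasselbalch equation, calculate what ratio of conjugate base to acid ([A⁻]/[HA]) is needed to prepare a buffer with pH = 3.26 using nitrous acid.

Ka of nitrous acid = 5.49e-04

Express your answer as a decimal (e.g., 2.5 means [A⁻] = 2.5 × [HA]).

pKa = -log(5.49e-04) = 3.2604. pH = pKa + log([A⁻]/[HA]), so log([A⁻]/[HA]) = pH − pKa = 3.26 − 3.2604 = -0.0004. [A⁻]/[HA] = 10^(-0.0004) = 0.999

[A⁻]/[HA] = 0.999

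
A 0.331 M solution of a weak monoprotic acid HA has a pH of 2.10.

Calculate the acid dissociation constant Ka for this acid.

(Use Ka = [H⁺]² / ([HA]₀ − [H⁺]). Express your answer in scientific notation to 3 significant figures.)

[H⁺] = 10^(−pH) = 10^(−2.10) = 7.943e-03 M. For HA ⇌ H⁺ + A⁻, Ka = [H⁺][A⁻]/[HA] = [H⁺]² / ([HA]₀ − [H⁺]) = (7.943e-03)² / (0.331 − 7.943e-03) = 1.95e-04.

K_a = 1.95e-04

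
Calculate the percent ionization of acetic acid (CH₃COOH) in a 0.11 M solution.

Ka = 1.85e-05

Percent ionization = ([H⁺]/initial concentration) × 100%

Using Ka equilibrium: x² + Ka×x - Ka×C = 0. Solving: [H⁺] = 1.4173e-03. Percent = (1.4173e-03/0.11) × 100

Percent ionization = 1.29%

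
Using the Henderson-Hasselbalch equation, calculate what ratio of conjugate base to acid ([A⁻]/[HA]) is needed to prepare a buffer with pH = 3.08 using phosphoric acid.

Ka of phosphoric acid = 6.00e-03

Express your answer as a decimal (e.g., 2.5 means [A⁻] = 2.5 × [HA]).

pKa = -log(6.00e-03) = 2.2218. pH = pKa + log([A⁻]/[HA]), so log([A⁻]/[HA]) = pH − pKa = 3.08 − 2.2218 = 0.8582. [A⁻]/[HA] = 10^(0.8582) = 7.21

[A⁻]/[HA] = 7.21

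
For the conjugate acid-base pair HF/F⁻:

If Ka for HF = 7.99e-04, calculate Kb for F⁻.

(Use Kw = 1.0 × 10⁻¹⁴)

For a conjugate pair Ka × Kb = Kw, so Kb = Kw/Ka = 1.0 × 10⁻¹⁴ / 7.99e-04 = 1.25e-11.

K_b = 1.25e-11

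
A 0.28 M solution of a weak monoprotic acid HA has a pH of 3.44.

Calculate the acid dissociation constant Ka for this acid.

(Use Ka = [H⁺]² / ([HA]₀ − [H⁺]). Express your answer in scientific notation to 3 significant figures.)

[H⁺] = 10^(−pH) = 10^(−3.44) = 3.631e-04 M. For HA ⇌ H⁺ + A⁻, Ka = [H⁺][A⁻]/[HA] = [H⁺]² / ([HA]₀ − [H⁺]) = (3.631e-04)² / (0.28 − 3.631e-04) = 4.71e-07.

K_a = 4.71e-07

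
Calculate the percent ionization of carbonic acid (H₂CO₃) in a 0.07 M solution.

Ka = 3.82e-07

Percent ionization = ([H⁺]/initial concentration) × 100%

Using Ka equilibrium: x² + Ka×x - Ka×C = 0. Solving: [H⁺] = 1.6333e-04. Percent = (1.6333e-04/0.07) × 100

Percent ionization = 0.233%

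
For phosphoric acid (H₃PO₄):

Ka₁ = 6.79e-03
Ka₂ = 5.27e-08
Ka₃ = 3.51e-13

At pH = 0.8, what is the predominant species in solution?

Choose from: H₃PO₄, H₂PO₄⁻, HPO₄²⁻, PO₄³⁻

pKa₁ = 2.17, pKa₂ = 7.28, pKa₃ = 12.45. For a polyprotic acid the predominant species crosses at each pKa: below pKa_n the protonated form dominates, above it the deprotonated form does. At pH = 0.8, the predominant species is H₃PO₄.

H₃PO₄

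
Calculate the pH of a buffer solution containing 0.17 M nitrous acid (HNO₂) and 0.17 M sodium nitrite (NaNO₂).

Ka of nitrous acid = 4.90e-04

pKa = -log(4.90e-04) = 3.31. pH = pKa + log([A⁻]/[HA]) = 3.31 + log(0.17/0.17)

pH = 3.31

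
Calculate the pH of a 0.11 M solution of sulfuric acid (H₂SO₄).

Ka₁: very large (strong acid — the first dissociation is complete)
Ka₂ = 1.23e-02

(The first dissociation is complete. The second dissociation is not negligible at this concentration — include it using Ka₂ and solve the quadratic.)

First dissociation is complete: [H⁺]₀ = [HSO₄⁻]₀ = C = 0.11 M. Second dissociation HSO₄⁻ ⇌ H⁺ + SO₄²⁻: let x = [SO₄²⁻]. Ka₂ = (C + x)·x / (C − x) = 1.23e-02 → x² + (C + Ka₂)·x − Ka₂·C = 0 → x² + 0.12230·x − 1.353e-03 = 0. x = (−0.12230 + √(0.12230² + 4 × 1.353e-03)) / 2 = 1.0211e-02 M. [H⁺] = C + x = 0.11 + 1.0211e-02 = 1.2021e-01 M. pH = -log(1.2021e-01) = 0.92.

pH = 0.92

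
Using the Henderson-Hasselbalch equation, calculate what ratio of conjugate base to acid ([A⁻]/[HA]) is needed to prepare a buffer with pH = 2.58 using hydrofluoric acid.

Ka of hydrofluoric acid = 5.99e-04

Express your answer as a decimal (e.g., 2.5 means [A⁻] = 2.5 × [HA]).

pKa = -log(5.99e-04) = 3.2226. pH = pKa + log([A⁻]/[HA]), so log([A⁻]/[HA]) = pH − pKa = 2.58 − 3.2226 = -0.6426. [A⁻]/[HA] = 10^(-0.6426) = 0.228

[A⁻]/[HA] = 0.228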